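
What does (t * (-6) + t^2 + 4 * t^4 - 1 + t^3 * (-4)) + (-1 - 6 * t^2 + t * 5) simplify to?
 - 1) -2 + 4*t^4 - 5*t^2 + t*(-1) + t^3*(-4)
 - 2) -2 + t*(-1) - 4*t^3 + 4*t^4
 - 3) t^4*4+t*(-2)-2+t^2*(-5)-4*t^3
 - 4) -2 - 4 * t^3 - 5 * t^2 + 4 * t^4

Adding the polynomials and combining like terms:
(t*(-6) + t^2 + 4*t^4 - 1 + t^3*(-4)) + (-1 - 6*t^2 + t*5)
= -2 + 4*t^4 - 5*t^2 + t*(-1) + t^3*(-4)
1) -2 + 4*t^4 - 5*t^2 + t*(-1) + t^3*(-4)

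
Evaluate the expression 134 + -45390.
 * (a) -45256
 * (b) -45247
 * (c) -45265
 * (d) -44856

134 + -45390 = -45256
a) -45256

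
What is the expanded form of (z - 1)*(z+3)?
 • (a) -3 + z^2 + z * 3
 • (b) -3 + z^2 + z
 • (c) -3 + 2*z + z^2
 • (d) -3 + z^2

Expanding (z - 1)*(z+3):
= -3 + 2*z + z^2
c) -3 + 2*z + z^2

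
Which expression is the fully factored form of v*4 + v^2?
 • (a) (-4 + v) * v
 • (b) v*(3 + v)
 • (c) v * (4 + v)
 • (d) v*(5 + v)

We need to factor v*4 + v^2.
The factored form is v * (4 + v).
c) v * (4 + v)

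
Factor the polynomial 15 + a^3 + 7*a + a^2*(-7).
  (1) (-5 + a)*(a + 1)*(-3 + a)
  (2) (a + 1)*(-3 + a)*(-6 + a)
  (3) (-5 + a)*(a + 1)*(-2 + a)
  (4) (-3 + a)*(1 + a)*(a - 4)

We need to factor 15 + a^3 + 7*a + a^2*(-7).
The factored form is (-5 + a)*(a + 1)*(-3 + a).
1) (-5 + a)*(a + 1)*(-3 + a)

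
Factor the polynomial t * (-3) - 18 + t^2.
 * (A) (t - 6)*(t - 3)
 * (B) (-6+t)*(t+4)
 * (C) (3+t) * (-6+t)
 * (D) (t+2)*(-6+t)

We need to factor t * (-3) - 18 + t^2.
The factored form is (3+t) * (-6+t).
C) (3+t) * (-6+t)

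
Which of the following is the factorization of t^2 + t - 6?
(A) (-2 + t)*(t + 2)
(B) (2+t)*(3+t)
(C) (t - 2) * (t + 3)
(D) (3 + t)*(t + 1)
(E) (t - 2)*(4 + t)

We need to factor t^2 + t - 6.
The factored form is (t - 2) * (t + 3).
C) (t - 2) * (t + 3)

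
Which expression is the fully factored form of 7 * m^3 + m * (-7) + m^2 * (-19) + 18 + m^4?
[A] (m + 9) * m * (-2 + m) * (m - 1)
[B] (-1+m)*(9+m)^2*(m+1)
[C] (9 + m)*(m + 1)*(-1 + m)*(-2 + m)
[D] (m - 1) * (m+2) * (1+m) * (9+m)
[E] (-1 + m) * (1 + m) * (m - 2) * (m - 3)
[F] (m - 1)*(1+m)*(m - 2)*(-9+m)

We need to factor 7 * m^3 + m * (-7) + m^2 * (-19) + 18 + m^4.
The factored form is (9 + m)*(m + 1)*(-1 + m)*(-2 + m).
C) (9 + m)*(m + 1)*(-1 + m)*(-2 + m)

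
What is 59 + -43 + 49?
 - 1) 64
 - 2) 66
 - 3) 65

First: 59 + -43 = 16
Then: 16 + 49 = 65
3) 65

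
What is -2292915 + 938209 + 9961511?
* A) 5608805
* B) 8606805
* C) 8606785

First: -2292915 + 938209 = -1354706
Then: -1354706 + 9961511 = 8606805
B) 8606805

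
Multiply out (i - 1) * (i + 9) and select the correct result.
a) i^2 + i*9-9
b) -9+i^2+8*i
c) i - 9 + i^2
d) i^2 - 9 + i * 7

Expanding (i - 1) * (i + 9):
= -9+i^2+8*i
b) -9+i^2+8*i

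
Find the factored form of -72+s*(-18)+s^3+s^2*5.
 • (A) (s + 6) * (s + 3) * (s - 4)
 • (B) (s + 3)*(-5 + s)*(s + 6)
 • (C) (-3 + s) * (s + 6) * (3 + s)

We need to factor -72+s*(-18)+s^3+s^2*5.
The factored form is (s + 6) * (s + 3) * (s - 4).
A) (s + 6) * (s + 3) * (s - 4)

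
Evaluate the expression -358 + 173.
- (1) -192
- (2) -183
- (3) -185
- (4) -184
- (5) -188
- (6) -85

-358 + 173 = -185
3) -185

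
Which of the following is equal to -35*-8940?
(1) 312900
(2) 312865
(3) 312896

-35 * -8940 = 312900
1) 312900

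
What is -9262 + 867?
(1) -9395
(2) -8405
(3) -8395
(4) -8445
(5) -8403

-9262 + 867 = -8395
3) -8395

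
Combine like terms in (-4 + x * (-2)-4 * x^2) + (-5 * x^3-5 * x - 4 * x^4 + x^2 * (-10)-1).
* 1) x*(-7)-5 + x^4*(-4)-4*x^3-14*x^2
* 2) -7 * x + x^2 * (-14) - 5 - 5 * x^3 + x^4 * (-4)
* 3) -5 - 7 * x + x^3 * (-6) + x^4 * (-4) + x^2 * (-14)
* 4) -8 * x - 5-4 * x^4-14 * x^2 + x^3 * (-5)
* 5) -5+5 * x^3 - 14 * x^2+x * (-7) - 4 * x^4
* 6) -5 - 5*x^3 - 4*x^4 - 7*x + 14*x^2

Adding the polynomials and combining like terms:
(-4 + x*(-2) - 4*x^2) + (-5*x^3 - 5*x - 4*x^4 + x^2*(-10) - 1)
= -7 * x + x^2 * (-14) - 5 - 5 * x^3 + x^4 * (-4)
2) -7 * x + x^2 * (-14) - 5 - 5 * x^3 + x^4 * (-4)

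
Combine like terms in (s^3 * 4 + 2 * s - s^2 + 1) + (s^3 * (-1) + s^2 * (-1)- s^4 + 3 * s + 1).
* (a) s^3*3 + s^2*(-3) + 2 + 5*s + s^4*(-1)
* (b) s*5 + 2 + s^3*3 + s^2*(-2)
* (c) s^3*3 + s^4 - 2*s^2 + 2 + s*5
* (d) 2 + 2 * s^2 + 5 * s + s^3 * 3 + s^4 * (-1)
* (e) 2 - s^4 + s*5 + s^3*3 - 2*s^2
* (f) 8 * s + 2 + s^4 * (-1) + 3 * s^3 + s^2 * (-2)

Adding the polynomials and combining like terms:
(s^3*4 + 2*s - s^2 + 1) + (s^3*(-1) + s^2*(-1) - s^4 + 3*s + 1)
= 2 - s^4 + s*5 + s^3*3 - 2*s^2
e) 2 - s^4 + s*5 + s^3*3 - 2*s^2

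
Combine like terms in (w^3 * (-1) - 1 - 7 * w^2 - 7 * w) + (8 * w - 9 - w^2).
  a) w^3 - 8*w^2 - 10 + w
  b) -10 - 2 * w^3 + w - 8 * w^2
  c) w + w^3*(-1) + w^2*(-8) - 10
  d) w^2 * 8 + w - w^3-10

Adding the polynomials and combining like terms:
(w^3*(-1) - 1 - 7*w^2 - 7*w) + (8*w - 9 - w^2)
= w + w^3*(-1) + w^2*(-8) - 10
c) w + w^3*(-1) + w^2*(-8) - 10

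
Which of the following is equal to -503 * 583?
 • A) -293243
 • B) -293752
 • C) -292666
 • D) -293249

-503 * 583 = -293249
D) -293249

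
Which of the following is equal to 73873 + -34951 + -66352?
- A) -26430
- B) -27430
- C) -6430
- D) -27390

First: 73873 + -34951 = 38922
Then: 38922 + -66352 = -27430
B) -27430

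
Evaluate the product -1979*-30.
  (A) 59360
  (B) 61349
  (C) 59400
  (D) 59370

-1979 * -30 = 59370
D) 59370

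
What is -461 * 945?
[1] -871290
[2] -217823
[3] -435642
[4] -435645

-461 * 945 = -435645
4) -435645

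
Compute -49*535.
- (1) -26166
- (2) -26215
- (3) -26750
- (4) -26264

-49 * 535 = -26215
2) -26215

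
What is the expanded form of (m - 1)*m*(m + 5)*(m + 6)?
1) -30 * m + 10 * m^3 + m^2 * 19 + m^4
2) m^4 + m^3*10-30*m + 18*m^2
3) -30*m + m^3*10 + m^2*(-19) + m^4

Expanding (m - 1)*m*(m + 5)*(m + 6):
= -30 * m + 10 * m^3 + m^2 * 19 + m^4
1) -30 * m + 10 * m^3 + m^2 * 19 + m^4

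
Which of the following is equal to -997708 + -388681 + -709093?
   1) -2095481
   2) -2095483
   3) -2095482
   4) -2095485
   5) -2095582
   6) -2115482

First: -997708 + -388681 = -1386389
Then: -1386389 + -709093 = -2095482
3) -2095482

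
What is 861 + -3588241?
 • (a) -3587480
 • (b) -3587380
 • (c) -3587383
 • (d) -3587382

861 + -3588241 = -3587380
b) -3587380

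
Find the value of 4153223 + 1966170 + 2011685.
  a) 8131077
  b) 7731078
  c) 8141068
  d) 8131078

First: 4153223 + 1966170 = 6119393
Then: 6119393 + 2011685 = 8131078
d) 8131078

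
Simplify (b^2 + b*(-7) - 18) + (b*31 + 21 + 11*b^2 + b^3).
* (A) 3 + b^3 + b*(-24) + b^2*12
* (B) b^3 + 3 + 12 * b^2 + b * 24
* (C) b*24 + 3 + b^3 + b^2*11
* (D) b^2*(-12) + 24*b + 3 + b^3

Adding the polynomials and combining like terms:
(b^2 + b*(-7) - 18) + (b*31 + 21 + 11*b^2 + b^3)
= b^3 + 3 + 12 * b^2 + b * 24
B) b^3 + 3 + 12 * b^2 + b * 24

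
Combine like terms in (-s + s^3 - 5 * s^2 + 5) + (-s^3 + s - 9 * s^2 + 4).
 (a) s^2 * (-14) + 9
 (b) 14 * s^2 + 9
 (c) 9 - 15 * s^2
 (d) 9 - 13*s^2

Adding the polynomials and combining like terms:
(-s + s^3 - 5*s^2 + 5) + (-s^3 + s - 9*s^2 + 4)
= s^2 * (-14) + 9
a) s^2 * (-14) + 9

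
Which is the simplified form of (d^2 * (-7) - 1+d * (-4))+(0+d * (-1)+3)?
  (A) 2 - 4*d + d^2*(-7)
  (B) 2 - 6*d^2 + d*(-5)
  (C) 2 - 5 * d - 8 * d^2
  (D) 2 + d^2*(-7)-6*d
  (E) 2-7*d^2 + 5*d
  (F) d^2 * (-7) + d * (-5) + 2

Adding the polynomials and combining like terms:
(d^2*(-7) - 1 + d*(-4)) + (0 + d*(-1) + 3)
= d^2 * (-7) + d * (-5) + 2
F) d^2 * (-7) + d * (-5) + 2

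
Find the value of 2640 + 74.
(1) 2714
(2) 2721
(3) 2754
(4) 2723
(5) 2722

2640 + 74 = 2714
1) 2714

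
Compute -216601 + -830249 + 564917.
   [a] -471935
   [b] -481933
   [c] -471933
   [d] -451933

First: -216601 + -830249 = -1046850
Then: -1046850 + 564917 = -481933
b) -481933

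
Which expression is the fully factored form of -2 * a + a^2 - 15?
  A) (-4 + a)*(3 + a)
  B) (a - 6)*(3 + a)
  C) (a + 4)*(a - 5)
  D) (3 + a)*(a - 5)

We need to factor -2 * a + a^2 - 15.
The factored form is (3 + a)*(a - 5).
D) (3 + a)*(a - 5)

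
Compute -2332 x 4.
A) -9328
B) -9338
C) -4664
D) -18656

-2332 * 4 = -9328
A) -9328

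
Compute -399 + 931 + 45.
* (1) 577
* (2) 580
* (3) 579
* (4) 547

First: -399 + 931 = 532
Then: 532 + 45 = 577
1) 577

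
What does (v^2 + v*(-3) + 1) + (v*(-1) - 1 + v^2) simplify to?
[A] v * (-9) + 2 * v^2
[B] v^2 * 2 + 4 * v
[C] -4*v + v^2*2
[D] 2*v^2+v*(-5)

Adding the polynomials and combining like terms:
(v^2 + v*(-3) + 1) + (v*(-1) - 1 + v^2)
= -4*v + v^2*2
C) -4*v + v^2*2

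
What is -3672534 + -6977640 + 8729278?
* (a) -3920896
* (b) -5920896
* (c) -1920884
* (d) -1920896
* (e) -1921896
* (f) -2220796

First: -3672534 + -6977640 = -10650174
Then: -10650174 + 8729278 = -1920896
d) -1920896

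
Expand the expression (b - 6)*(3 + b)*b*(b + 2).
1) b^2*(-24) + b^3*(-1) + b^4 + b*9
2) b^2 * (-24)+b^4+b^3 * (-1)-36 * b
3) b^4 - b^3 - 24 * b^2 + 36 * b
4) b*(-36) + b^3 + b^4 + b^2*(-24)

Expanding (b - 6)*(3 + b)*b*(b + 2):
= b^2 * (-24)+b^4+b^3 * (-1)-36 * b
2) b^2 * (-24)+b^4+b^3 * (-1)-36 * b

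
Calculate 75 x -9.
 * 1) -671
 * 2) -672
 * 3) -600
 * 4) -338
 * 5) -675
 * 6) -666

75 * -9 = -675
5) -675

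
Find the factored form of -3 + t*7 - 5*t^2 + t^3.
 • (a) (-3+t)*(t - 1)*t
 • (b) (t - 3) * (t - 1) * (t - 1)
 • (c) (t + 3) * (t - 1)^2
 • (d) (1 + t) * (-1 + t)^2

We need to factor -3 + t*7 - 5*t^2 + t^3.
The factored form is (t - 3) * (t - 1) * (t - 1).
b) (t - 3) * (t - 1) * (t - 1)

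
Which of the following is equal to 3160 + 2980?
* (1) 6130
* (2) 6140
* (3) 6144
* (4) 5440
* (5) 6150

3160 + 2980 = 6140
2) 6140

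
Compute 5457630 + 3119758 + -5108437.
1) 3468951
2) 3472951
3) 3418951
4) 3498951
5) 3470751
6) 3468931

First: 5457630 + 3119758 = 8577388
Then: 8577388 + -5108437 = 3468951
1) 3468951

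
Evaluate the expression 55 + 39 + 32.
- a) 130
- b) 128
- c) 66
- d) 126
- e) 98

First: 55 + 39 = 94
Then: 94 + 32 = 126
d) 126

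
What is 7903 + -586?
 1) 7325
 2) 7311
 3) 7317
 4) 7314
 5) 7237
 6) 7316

7903 + -586 = 7317
3) 7317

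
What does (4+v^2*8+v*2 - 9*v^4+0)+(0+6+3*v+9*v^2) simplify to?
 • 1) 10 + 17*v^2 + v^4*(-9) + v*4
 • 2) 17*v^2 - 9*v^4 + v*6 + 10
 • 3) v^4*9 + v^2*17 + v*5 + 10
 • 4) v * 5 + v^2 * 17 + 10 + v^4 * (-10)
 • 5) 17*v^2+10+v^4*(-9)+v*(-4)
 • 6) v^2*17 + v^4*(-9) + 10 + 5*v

Adding the polynomials and combining like terms:
(4 + v^2*8 + v*2 - 9*v^4 + 0) + (0 + 6 + 3*v + 9*v^2)
= v^2*17 + v^4*(-9) + 10 + 5*v
6) v^2*17 + v^4*(-9) + 10 + 5*v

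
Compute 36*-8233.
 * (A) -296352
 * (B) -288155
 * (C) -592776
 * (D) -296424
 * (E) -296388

36 * -8233 = -296388
E) -296388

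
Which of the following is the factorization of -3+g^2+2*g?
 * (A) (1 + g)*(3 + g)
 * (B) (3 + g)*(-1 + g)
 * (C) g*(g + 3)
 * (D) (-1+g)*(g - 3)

We need to factor -3+g^2+2*g.
The factored form is (3 + g)*(-1 + g).
B) (3 + g)*(-1 + g)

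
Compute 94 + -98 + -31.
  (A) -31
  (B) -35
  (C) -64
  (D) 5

First: 94 + -98 = -4
Then: -4 + -31 = -35
B) -35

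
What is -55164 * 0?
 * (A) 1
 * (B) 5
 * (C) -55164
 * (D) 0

-55164 * 0 = 0
D) 0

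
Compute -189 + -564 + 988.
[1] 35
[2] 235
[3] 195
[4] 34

First: -189 + -564 = -753
Then: -753 + 988 = 235
2) 235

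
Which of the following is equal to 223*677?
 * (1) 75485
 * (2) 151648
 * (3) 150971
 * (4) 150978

223 * 677 = 150971
3) 150971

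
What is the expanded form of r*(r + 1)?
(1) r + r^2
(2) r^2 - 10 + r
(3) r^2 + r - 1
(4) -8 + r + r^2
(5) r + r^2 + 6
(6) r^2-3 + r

Expanding r*(r + 1):
= r + r^2
1) r + r^2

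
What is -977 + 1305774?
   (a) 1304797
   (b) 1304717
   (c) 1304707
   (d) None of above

-977 + 1305774 = 1304797
a) 1304797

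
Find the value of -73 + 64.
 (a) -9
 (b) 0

-73 + 64 = -9
a) -9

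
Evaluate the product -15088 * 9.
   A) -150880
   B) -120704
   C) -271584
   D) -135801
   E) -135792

-15088 * 9 = -135792
E) -135792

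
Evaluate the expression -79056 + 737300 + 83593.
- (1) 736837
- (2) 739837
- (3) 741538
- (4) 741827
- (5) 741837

First: -79056 + 737300 = 658244
Then: 658244 + 83593 = 741837
5) 741837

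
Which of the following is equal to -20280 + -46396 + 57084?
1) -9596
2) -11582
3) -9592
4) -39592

First: -20280 + -46396 = -66676
Then: -66676 + 57084 = -9592
3) -9592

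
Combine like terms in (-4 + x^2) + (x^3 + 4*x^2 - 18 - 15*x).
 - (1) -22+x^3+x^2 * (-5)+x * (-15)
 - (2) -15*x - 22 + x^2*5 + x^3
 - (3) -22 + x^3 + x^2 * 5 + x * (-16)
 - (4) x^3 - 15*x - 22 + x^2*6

Adding the polynomials and combining like terms:
(-4 + x^2) + (x^3 + 4*x^2 - 18 - 15*x)
= -15*x - 22 + x^2*5 + x^3
2) -15*x - 22 + x^2*5 + x^3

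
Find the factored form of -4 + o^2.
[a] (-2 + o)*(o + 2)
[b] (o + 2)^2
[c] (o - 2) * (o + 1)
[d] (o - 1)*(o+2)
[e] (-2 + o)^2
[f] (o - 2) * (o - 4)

We need to factor -4 + o^2.
The factored form is (-2 + o)*(o + 2).
a) (-2 + o)*(o + 2)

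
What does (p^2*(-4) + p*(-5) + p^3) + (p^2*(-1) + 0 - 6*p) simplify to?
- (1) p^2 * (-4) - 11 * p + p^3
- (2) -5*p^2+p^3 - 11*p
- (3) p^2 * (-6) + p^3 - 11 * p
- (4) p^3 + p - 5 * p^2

Adding the polynomials and combining like terms:
(p^2*(-4) + p*(-5) + p^3) + (p^2*(-1) + 0 - 6*p)
= -5*p^2+p^3 - 11*p
2) -5*p^2+p^3 - 11*p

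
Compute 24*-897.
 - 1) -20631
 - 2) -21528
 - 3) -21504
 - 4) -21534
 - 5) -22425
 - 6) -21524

24 * -897 = -21528
2) -21528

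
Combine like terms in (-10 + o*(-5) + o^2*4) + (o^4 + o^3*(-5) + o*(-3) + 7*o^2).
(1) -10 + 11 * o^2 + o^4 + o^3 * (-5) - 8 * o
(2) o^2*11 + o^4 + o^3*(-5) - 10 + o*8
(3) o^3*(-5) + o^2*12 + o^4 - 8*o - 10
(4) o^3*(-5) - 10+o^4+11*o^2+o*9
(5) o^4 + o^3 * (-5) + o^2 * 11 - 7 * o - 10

Adding the polynomials and combining like terms:
(-10 + o*(-5) + o^2*4) + (o^4 + o^3*(-5) + o*(-3) + 7*o^2)
= -10 + 11 * o^2 + o^4 + o^3 * (-5) - 8 * o
1) -10 + 11 * o^2 + o^4 + o^3 * (-5) - 8 * o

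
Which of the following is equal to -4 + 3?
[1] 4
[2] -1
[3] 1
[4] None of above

-4 + 3 = -1
2) -1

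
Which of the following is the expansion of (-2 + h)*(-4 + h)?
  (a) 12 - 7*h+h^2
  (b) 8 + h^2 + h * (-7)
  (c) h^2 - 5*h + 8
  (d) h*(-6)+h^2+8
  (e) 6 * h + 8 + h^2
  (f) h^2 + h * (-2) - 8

Expanding (-2 + h)*(-4 + h):
= h*(-6)+h^2+8
d) h*(-6)+h^2+8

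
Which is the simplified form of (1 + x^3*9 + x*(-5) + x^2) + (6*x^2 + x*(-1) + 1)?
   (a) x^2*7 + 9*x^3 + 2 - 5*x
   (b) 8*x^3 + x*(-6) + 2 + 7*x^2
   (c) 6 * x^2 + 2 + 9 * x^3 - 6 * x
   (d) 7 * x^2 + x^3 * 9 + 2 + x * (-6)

Adding the polynomials and combining like terms:
(1 + x^3*9 + x*(-5) + x^2) + (6*x^2 + x*(-1) + 1)
= 7 * x^2 + x^3 * 9 + 2 + x * (-6)
d) 7 * x^2 + x^3 * 9 + 2 + x * (-6)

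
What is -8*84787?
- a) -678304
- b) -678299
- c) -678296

-8 * 84787 = -678296
c) -678296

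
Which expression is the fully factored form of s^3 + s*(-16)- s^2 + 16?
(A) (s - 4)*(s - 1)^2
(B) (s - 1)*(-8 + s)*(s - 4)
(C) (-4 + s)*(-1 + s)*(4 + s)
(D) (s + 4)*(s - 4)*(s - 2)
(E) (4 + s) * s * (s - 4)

We need to factor s^3 + s*(-16)- s^2 + 16.
The factored form is (-4 + s)*(-1 + s)*(4 + s).
C) (-4 + s)*(-1 + s)*(4 + s)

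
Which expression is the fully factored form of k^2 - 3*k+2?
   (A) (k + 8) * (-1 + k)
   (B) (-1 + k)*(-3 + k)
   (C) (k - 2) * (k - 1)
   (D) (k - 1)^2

We need to factor k^2 - 3*k+2.
The factored form is (k - 2) * (k - 1).
C) (k - 2) * (k - 1)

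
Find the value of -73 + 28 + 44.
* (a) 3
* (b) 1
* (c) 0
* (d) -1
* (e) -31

First: -73 + 28 = -45
Then: -45 + 44 = -1
d) -1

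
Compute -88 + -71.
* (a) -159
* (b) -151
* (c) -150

-88 + -71 = -159
a) -159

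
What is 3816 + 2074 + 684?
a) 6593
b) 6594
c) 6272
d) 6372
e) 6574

First: 3816 + 2074 = 5890
Then: 5890 + 684 = 6574
e) 6574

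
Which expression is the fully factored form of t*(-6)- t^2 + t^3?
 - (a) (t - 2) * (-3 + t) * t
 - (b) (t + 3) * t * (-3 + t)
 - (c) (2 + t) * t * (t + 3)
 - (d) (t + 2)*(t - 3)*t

We need to factor t*(-6)- t^2 + t^3.
The factored form is (t + 2)*(t - 3)*t.
d) (t + 2)*(t - 3)*t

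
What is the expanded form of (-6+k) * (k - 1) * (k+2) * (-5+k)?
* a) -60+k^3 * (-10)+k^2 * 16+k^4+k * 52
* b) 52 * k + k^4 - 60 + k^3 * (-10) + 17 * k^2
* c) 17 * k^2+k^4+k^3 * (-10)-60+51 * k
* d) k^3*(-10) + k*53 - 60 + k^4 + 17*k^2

Expanding (-6+k) * (k - 1) * (k+2) * (-5+k):
= 52 * k + k^4 - 60 + k^3 * (-10) + 17 * k^2
b) 52 * k + k^4 - 60 + k^3 * (-10) + 17 * k^2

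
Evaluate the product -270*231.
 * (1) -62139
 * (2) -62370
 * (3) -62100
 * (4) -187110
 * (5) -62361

-270 * 231 = -62370
2) -62370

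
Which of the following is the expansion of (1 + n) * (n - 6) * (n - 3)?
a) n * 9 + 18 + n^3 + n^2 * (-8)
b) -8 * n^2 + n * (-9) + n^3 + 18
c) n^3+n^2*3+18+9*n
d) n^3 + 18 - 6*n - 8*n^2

Expanding (1 + n) * (n - 6) * (n - 3):
= n * 9 + 18 + n^3 + n^2 * (-8)
a) n * 9 + 18 + n^3 + n^2 * (-8)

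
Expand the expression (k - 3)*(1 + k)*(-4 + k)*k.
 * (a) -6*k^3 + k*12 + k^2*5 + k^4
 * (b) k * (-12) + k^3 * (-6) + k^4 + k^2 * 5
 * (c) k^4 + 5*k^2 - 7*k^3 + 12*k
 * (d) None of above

Expanding (k - 3)*(1 + k)*(-4 + k)*k:
= -6*k^3 + k*12 + k^2*5 + k^4
a) -6*k^3 + k*12 + k^2*5 + k^4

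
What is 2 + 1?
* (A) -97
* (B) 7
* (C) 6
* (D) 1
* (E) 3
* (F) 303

2 + 1 = 3
E) 3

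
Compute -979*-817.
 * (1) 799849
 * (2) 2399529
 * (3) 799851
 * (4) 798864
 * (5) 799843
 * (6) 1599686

-979 * -817 = 799843
5) 799843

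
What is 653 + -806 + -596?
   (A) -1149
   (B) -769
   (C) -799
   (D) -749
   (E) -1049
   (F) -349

First: 653 + -806 = -153
Then: -153 + -596 = -749
D) -749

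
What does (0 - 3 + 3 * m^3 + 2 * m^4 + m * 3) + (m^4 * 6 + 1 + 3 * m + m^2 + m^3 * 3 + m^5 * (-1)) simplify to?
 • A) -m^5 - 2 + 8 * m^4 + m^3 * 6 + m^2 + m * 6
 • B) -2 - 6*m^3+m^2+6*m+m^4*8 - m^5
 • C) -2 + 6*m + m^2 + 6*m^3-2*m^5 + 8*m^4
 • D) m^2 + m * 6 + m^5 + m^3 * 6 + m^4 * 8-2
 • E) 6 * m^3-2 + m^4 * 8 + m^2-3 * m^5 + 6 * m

Adding the polynomials and combining like terms:
(0 - 3 + 3*m^3 + 2*m^4 + m*3) + (m^4*6 + 1 + 3*m + m^2 + m^3*3 + m^5*(-1))
= -m^5 - 2 + 8 * m^4 + m^3 * 6 + m^2 + m * 6
A) -m^5 - 2 + 8 * m^4 + m^3 * 6 + m^2 + m * 6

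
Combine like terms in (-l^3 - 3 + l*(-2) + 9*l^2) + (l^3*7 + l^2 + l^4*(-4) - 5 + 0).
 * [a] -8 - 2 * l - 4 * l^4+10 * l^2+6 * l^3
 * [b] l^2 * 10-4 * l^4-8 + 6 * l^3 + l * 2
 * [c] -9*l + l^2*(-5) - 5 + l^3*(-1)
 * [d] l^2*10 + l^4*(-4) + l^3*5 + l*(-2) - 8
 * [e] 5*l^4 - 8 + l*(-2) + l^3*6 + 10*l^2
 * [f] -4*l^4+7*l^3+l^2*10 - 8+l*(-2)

Adding the polynomials and combining like terms:
(-l^3 - 3 + l*(-2) + 9*l^2) + (l^3*7 + l^2 + l^4*(-4) - 5 + 0)
= -8 - 2 * l - 4 * l^4+10 * l^2+6 * l^3
a) -8 - 2 * l - 4 * l^4+10 * l^2+6 * l^3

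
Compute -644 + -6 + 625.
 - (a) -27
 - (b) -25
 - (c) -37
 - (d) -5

First: -644 + -6 = -650
Then: -650 + 625 = -25
b) -25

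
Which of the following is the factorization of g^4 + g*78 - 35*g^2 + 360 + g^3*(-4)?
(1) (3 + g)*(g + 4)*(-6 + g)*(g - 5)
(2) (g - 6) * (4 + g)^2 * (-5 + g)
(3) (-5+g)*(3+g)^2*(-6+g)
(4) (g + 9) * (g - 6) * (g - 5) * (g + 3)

We need to factor g^4 + g*78 - 35*g^2 + 360 + g^3*(-4).
The factored form is (3 + g)*(g + 4)*(-6 + g)*(g - 5).
1) (3 + g)*(g + 4)*(-6 + g)*(g - 5)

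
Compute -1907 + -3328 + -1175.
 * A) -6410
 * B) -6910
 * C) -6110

First: -1907 + -3328 = -5235
Then: -5235 + -1175 = -6410
A) -6410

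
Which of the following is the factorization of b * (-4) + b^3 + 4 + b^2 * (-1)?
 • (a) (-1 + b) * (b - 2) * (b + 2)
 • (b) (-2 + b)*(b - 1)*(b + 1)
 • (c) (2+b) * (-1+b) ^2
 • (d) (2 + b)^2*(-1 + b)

We need to factor b * (-4) + b^3 + 4 + b^2 * (-1).
The factored form is (-1 + b) * (b - 2) * (b + 2).
a) (-1 + b) * (b - 2) * (b + 2)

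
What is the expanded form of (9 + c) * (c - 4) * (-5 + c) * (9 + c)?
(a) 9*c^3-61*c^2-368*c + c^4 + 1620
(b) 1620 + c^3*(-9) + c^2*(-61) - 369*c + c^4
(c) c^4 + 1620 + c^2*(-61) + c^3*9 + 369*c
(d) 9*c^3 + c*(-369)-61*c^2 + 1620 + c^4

Expanding (9 + c) * (c - 4) * (-5 + c) * (9 + c):
= 9*c^3 + c*(-369)-61*c^2 + 1620 + c^4
d) 9*c^3 + c*(-369)-61*c^2 + 1620 + c^4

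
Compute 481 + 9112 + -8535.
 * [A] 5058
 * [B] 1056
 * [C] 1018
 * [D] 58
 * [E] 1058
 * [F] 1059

First: 481 + 9112 = 9593
Then: 9593 + -8535 = 1058
E) 1058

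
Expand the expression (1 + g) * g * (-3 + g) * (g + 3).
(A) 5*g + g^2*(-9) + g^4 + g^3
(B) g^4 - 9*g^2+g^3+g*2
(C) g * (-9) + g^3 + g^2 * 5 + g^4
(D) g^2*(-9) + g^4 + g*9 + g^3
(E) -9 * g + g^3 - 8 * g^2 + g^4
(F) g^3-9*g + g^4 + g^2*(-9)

Expanding (1 + g) * g * (-3 + g) * (g + 3):
= g^3-9*g + g^4 + g^2*(-9)
F) g^3-9*g + g^4 + g^2*(-9)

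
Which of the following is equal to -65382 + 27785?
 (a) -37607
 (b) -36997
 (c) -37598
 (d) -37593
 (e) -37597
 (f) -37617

-65382 + 27785 = -37597
e) -37597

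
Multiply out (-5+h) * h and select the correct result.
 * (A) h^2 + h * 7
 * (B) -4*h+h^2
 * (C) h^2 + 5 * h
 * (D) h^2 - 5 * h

Expanding (-5+h) * h:
= h^2 - 5 * h
D) h^2 - 5 * h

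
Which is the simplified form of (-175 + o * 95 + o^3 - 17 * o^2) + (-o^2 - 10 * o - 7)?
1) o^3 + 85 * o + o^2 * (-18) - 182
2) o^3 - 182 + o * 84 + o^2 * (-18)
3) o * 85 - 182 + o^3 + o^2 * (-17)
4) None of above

Adding the polynomials and combining like terms:
(-175 + o*95 + o^3 - 17*o^2) + (-o^2 - 10*o - 7)
= o^3 + 85 * o + o^2 * (-18) - 182
1) o^3 + 85 * o + o^2 * (-18) - 182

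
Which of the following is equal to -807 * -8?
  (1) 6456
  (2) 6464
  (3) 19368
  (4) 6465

-807 * -8 = 6456
1) 6456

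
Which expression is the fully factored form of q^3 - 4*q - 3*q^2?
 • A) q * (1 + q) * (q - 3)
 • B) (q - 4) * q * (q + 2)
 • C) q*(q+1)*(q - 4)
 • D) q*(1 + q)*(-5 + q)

We need to factor q^3 - 4*q - 3*q^2.
The factored form is q*(q+1)*(q - 4).
C) q*(q+1)*(q - 4)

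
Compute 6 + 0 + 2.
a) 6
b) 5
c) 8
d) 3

First: 6 + 0 = 6
Then: 6 + 2 = 8
c) 8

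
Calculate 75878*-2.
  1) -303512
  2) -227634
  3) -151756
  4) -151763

75878 * -2 = -151756
3) -151756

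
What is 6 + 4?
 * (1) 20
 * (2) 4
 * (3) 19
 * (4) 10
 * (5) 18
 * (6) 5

6 + 4 = 10
4) 10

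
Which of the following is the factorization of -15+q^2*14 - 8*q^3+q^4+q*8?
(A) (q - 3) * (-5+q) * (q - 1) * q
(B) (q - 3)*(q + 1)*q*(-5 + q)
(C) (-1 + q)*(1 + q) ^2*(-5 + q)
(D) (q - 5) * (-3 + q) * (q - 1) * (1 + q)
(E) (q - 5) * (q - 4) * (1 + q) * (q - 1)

We need to factor -15+q^2*14 - 8*q^3+q^4+q*8.
The factored form is (q - 5) * (-3 + q) * (q - 1) * (1 + q).
D) (q - 5) * (-3 + q) * (q - 1) * (1 + q)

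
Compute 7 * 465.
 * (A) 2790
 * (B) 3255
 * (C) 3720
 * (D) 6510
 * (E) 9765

7 * 465 = 3255
B) 3255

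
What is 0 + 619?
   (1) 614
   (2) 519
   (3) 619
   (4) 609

0 + 619 = 619
3) 619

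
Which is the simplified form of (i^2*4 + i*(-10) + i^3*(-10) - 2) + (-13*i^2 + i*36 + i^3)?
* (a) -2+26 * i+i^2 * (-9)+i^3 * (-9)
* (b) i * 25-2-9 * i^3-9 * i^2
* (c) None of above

Adding the polynomials and combining like terms:
(i^2*4 + i*(-10) + i^3*(-10) - 2) + (-13*i^2 + i*36 + i^3)
= -2+26 * i+i^2 * (-9)+i^3 * (-9)
a) -2+26 * i+i^2 * (-9)+i^3 * (-9)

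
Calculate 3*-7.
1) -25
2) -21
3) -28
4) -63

3 * -7 = -21
2) -21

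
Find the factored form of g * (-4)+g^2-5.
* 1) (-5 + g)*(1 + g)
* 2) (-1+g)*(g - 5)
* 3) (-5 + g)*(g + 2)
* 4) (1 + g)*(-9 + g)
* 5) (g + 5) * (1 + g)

We need to factor g * (-4)+g^2-5.
The factored form is (-5 + g)*(1 + g).
1) (-5 + g)*(1 + g)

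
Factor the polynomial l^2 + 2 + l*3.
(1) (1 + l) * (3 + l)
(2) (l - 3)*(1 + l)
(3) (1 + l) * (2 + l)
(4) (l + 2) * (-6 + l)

We need to factor l^2 + 2 + l*3.
The factored form is (1 + l) * (2 + l).
3) (1 + l) * (2 + l)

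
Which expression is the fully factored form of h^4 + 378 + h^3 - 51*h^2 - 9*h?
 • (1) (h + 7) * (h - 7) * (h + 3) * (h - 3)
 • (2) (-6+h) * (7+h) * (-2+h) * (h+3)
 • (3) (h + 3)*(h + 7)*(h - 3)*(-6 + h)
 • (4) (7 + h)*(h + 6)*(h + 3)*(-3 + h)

We need to factor h^4 + 378 + h^3 - 51*h^2 - 9*h.
The factored form is (h + 3)*(h + 7)*(h - 3)*(-6 + h).
3) (h + 3)*(h + 7)*(h - 3)*(-6 + h)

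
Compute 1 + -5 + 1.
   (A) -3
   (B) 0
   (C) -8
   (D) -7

First: 1 + -5 = -4
Then: -4 + 1 = -3
A) -3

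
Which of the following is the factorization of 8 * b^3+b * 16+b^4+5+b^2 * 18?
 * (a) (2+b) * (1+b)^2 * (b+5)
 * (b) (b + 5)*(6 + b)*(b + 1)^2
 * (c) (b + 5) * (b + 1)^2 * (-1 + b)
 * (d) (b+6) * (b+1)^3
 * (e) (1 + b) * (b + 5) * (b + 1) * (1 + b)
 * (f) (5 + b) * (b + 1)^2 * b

We need to factor 8 * b^3+b * 16+b^4+5+b^2 * 18.
The factored form is (1 + b) * (b + 5) * (b + 1) * (1 + b).
e) (1 + b) * (b + 5) * (b + 1) * (1 + b)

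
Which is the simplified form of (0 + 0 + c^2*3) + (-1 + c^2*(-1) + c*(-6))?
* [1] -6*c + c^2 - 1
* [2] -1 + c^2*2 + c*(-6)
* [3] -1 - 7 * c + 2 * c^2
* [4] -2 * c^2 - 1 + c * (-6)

Adding the polynomials and combining like terms:
(0 + 0 + c^2*3) + (-1 + c^2*(-1) + c*(-6))
= -1 + c^2*2 + c*(-6)
2) -1 + c^2*2 + c*(-6)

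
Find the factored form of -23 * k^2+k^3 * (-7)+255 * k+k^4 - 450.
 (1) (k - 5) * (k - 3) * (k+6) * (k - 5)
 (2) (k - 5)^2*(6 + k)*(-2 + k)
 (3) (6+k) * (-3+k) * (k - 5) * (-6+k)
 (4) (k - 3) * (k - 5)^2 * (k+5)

We need to factor -23 * k^2+k^3 * (-7)+255 * k+k^4 - 450.
The factored form is (k - 5) * (k - 3) * (k+6) * (k - 5).
1) (k - 5) * (k - 3) * (k+6) * (k - 5)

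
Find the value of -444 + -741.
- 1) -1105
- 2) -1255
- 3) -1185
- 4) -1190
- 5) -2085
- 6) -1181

-444 + -741 = -1185
3) -1185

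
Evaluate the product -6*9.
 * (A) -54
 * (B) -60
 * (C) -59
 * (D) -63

-6 * 9 = -54
A) -54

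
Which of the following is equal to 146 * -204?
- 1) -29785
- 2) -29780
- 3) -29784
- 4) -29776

146 * -204 = -29784
3) -29784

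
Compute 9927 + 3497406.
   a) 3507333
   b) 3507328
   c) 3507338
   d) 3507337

9927 + 3497406 = 3507333
a) 3507333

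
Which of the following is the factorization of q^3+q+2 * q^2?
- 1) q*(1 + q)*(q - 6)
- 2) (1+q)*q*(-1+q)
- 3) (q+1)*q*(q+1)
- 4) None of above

We need to factor q^3+q+2 * q^2.
The factored form is (q+1)*q*(q+1).
3) (q+1)*q*(q+1)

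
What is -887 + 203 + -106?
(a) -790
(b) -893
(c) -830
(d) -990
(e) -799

First: -887 + 203 = -684
Then: -684 + -106 = -790
a) -790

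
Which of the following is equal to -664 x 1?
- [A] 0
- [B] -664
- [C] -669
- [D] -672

-664 * 1 = -664
B) -664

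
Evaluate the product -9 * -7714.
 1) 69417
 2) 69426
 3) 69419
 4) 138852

-9 * -7714 = 69426
2) 69426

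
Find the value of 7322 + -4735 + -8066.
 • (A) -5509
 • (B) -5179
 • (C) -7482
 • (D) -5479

First: 7322 + -4735 = 2587
Then: 2587 + -8066 = -5479
D) -5479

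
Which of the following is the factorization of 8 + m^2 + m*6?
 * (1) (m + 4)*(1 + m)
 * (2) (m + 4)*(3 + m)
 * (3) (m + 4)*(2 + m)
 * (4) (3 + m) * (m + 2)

We need to factor 8 + m^2 + m*6.
The factored form is (m + 4)*(2 + m).
3) (m + 4)*(2 + m)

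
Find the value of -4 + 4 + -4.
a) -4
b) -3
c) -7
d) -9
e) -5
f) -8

First: -4 + 4 = 0
Then: 0 + -4 = -4
a) -4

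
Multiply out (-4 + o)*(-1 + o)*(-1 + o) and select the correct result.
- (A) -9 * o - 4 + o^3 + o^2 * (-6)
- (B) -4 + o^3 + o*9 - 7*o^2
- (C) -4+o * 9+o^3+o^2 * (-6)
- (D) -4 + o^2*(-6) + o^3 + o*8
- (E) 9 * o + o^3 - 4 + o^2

Expanding (-4 + o)*(-1 + o)*(-1 + o):
= -4+o * 9+o^3+o^2 * (-6)
C) -4+o * 9+o^3+o^2 * (-6)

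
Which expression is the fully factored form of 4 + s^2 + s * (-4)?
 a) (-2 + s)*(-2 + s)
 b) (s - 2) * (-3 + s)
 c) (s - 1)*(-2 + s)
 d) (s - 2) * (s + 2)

We need to factor 4 + s^2 + s * (-4).
The factored form is (-2 + s)*(-2 + s).
a) (-2 + s)*(-2 + s)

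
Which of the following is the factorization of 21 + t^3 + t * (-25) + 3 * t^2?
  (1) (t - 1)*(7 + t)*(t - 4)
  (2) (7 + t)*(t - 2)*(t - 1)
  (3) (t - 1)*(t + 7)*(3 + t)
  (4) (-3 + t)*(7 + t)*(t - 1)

We need to factor 21 + t^3 + t * (-25) + 3 * t^2.
The factored form is (-3 + t)*(7 + t)*(t - 1).
4) (-3 + t)*(7 + t)*(t - 1)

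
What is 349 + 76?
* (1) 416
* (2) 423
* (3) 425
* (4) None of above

349 + 76 = 425
3) 425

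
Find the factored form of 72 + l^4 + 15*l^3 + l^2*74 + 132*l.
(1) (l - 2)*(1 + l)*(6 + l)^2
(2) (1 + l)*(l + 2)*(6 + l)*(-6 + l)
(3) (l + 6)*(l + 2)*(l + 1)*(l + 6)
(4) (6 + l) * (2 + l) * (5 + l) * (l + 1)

We need to factor 72 + l^4 + 15*l^3 + l^2*74 + 132*l.
The factored form is (l + 6)*(l + 2)*(l + 1)*(l + 6).
3) (l + 6)*(l + 2)*(l + 1)*(l + 6)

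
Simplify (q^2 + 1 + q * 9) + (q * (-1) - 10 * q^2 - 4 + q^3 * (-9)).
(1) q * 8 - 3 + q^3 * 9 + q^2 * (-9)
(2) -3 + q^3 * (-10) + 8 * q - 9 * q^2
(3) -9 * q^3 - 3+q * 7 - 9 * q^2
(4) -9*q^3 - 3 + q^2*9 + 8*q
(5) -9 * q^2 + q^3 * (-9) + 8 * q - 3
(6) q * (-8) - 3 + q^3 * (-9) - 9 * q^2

Adding the polynomials and combining like terms:
(q^2 + 1 + q*9) + (q*(-1) - 10*q^2 - 4 + q^3*(-9))
= -9 * q^2 + q^3 * (-9) + 8 * q - 3
5) -9 * q^2 + q^3 * (-9) + 8 * q - 3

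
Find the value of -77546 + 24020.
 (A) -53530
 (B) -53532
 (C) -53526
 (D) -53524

-77546 + 24020 = -53526
C) -53526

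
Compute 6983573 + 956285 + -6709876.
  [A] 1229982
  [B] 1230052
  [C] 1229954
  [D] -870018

First: 6983573 + 956285 = 7939858
Then: 7939858 + -6709876 = 1229982
A) 1229982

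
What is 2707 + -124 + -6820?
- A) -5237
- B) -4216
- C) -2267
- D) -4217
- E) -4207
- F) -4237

First: 2707 + -124 = 2583
Then: 2583 + -6820 = -4237
F) -4237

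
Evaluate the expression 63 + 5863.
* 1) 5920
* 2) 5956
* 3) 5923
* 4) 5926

63 + 5863 = 5926
4) 5926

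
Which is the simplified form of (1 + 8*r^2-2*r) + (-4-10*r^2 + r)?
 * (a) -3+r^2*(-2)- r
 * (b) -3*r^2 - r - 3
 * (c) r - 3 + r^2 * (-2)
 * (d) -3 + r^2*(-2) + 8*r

Adding the polynomials and combining like terms:
(1 + 8*r^2 - 2*r) + (-4 - 10*r^2 + r)
= -3+r^2*(-2)- r
a) -3+r^2*(-2)- r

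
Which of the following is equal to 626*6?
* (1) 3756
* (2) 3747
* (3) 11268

626 * 6 = 3756
1) 3756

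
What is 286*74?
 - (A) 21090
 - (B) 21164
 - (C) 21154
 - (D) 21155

286 * 74 = 21164
B) 21164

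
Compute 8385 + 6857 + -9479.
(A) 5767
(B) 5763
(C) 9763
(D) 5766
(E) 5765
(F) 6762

First: 8385 + 6857 = 15242
Then: 15242 + -9479 = 5763
B) 5763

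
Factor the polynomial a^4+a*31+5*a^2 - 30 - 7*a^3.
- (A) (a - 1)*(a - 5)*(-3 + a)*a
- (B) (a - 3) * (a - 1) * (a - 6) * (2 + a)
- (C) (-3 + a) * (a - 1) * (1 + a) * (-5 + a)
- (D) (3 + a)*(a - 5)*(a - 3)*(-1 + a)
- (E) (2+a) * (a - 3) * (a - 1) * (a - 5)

We need to factor a^4+a*31+5*a^2 - 30 - 7*a^3.
The factored form is (2+a) * (a - 3) * (a - 1) * (a - 5).
E) (2+a) * (a - 3) * (a - 1) * (a - 5)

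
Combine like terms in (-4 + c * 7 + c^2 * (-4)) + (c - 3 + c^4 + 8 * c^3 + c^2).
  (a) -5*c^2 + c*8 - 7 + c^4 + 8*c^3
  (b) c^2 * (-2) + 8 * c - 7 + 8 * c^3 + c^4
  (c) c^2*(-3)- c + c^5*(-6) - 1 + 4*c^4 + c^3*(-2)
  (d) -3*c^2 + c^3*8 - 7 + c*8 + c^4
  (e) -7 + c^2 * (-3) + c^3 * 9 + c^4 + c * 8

Adding the polynomials and combining like terms:
(-4 + c*7 + c^2*(-4)) + (c - 3 + c^4 + 8*c^3 + c^2)
= -3*c^2 + c^3*8 - 7 + c*8 + c^4
d) -3*c^2 + c^3*8 - 7 + c*8 + c^4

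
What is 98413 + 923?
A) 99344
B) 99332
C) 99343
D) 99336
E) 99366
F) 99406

98413 + 923 = 99336
D) 99336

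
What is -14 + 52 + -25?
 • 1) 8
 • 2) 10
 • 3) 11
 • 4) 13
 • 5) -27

First: -14 + 52 = 38
Then: 38 + -25 = 13
4) 13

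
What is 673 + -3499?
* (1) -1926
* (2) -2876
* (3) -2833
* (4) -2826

673 + -3499 = -2826
4) -2826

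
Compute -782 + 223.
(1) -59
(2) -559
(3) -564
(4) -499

-782 + 223 = -559
2) -559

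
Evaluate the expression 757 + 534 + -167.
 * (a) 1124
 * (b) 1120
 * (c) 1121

First: 757 + 534 = 1291
Then: 1291 + -167 = 1124
a) 1124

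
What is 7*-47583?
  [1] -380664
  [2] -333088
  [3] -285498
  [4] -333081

7 * -47583 = -333081
4) -333081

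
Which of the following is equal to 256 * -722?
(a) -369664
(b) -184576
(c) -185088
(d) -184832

256 * -722 = -184832
d) -184832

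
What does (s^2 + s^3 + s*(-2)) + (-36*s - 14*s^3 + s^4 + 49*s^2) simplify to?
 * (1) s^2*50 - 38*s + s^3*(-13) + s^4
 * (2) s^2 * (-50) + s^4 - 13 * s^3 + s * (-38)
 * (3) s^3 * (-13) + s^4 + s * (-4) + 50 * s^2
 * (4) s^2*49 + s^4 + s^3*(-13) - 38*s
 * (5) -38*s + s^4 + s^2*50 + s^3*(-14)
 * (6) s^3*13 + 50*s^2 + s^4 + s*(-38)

Adding the polynomials and combining like terms:
(s^2 + s^3 + s*(-2)) + (-36*s - 14*s^3 + s^4 + 49*s^2)
= s^2*50 - 38*s + s^3*(-13) + s^4
1) s^2*50 - 38*s + s^3*(-13) + s^4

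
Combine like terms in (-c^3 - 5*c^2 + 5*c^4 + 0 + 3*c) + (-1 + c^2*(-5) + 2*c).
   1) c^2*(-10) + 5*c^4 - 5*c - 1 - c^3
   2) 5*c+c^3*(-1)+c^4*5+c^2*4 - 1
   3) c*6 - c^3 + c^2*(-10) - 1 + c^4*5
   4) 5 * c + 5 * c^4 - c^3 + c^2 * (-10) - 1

Adding the polynomials and combining like terms:
(-c^3 - 5*c^2 + 5*c^4 + 0 + 3*c) + (-1 + c^2*(-5) + 2*c)
= 5 * c + 5 * c^4 - c^3 + c^2 * (-10) - 1
4) 5 * c + 5 * c^4 - c^3 + c^2 * (-10) - 1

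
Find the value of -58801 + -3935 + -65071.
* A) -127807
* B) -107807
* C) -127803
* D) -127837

First: -58801 + -3935 = -62736
Then: -62736 + -65071 = -127807
A) -127807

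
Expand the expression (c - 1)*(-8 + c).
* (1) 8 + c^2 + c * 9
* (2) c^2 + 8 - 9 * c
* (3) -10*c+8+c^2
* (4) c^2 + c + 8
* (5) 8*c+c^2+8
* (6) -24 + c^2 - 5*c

Expanding (c - 1)*(-8 + c):
= c^2 + 8 - 9 * c
2) c^2 + 8 - 9 * c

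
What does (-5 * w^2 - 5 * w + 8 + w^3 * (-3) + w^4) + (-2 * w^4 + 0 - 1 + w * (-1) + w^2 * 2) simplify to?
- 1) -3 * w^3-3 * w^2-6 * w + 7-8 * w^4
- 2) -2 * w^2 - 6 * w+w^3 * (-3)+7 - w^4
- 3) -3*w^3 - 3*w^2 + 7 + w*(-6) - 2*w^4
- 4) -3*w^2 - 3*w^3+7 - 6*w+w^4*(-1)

Adding the polynomials and combining like terms:
(-5*w^2 - 5*w + 8 + w^3*(-3) + w^4) + (-2*w^4 + 0 - 1 + w*(-1) + w^2*2)
= -3*w^2 - 3*w^3+7 - 6*w+w^4*(-1)
4) -3*w^2 - 3*w^3+7 - 6*w+w^4*(-1)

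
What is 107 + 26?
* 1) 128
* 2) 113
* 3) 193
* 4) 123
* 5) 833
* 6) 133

107 + 26 = 133
6) 133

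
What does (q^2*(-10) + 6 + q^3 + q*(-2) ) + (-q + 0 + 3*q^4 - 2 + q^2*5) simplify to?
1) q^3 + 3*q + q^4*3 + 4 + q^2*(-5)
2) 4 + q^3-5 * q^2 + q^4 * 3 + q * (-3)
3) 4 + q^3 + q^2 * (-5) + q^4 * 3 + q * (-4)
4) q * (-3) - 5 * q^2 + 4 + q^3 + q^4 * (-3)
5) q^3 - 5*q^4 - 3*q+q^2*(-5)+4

Adding the polynomials and combining like terms:
(q^2*(-10) + 6 + q^3 + q*(-2)) + (-q + 0 + 3*q^4 - 2 + q^2*5)
= 4 + q^3-5 * q^2 + q^4 * 3 + q * (-3)
2) 4 + q^3-5 * q^2 + q^4 * 3 + q * (-3)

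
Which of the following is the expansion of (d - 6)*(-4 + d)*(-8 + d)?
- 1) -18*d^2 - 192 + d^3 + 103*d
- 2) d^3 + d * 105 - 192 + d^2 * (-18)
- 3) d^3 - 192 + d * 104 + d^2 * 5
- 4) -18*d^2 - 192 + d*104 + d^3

Expanding (d - 6)*(-4 + d)*(-8 + d):
= -18*d^2 - 192 + d*104 + d^3
4) -18*d^2 - 192 + d*104 + d^3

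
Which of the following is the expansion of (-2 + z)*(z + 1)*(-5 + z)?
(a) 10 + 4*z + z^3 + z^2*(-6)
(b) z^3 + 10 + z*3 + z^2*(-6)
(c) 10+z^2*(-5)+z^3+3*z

Expanding (-2 + z)*(z + 1)*(-5 + z):
= z^3 + 10 + z*3 + z^2*(-6)
b) z^3 + 10 + z*3 + z^2*(-6)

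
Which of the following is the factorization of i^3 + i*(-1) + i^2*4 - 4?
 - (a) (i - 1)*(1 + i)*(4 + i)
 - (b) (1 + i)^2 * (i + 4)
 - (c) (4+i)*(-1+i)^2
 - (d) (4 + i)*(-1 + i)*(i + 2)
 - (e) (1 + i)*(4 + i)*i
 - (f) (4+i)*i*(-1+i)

We need to factor i^3 + i*(-1) + i^2*4 - 4.
The factored form is (i - 1)*(1 + i)*(4 + i).
a) (i - 1)*(1 + i)*(4 + i)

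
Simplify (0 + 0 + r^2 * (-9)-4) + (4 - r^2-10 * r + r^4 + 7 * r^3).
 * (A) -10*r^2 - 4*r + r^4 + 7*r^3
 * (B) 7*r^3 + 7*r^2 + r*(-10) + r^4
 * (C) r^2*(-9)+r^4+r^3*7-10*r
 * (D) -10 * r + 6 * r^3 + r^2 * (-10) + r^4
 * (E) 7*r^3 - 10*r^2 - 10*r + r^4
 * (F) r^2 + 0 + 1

Adding the polynomials and combining like terms:
(0 + 0 + r^2*(-9) - 4) + (4 - r^2 - 10*r + r^4 + 7*r^3)
= 7*r^3 - 10*r^2 - 10*r + r^4
E) 7*r^3 - 10*r^2 - 10*r + r^4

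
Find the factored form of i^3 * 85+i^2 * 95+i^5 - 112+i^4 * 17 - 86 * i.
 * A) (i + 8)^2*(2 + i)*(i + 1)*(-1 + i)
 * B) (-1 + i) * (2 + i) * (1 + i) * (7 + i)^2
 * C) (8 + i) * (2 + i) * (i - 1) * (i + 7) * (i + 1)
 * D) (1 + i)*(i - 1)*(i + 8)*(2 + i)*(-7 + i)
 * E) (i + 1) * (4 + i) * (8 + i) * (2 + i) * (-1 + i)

We need to factor i^3 * 85+i^2 * 95+i^5 - 112+i^4 * 17 - 86 * i.
The factored form is (8 + i) * (2 + i) * (i - 1) * (i + 7) * (i + 1).
C) (8 + i) * (2 + i) * (i - 1) * (i + 7) * (i + 1)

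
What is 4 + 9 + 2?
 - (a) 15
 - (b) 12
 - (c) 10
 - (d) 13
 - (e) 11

First: 4 + 9 = 13
Then: 13 + 2 = 15
a) 15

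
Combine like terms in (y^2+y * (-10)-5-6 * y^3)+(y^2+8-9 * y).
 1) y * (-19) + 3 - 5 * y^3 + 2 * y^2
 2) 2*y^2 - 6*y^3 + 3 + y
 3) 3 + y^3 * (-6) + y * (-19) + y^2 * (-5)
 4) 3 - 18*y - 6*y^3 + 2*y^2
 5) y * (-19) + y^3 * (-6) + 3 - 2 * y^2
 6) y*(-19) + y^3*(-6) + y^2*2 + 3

Adding the polynomials and combining like terms:
(y^2 + y*(-10) - 5 - 6*y^3) + (y^2 + 8 - 9*y)
= y*(-19) + y^3*(-6) + y^2*2 + 3
6) y*(-19) + y^3*(-6) + y^2*2 + 3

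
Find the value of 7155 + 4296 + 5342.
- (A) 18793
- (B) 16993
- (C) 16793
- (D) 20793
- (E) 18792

First: 7155 + 4296 = 11451
Then: 11451 + 5342 = 16793
C) 16793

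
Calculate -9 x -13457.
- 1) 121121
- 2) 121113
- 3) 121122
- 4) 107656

-9 * -13457 = 121113
2) 121113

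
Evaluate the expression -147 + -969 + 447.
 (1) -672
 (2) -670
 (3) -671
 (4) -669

First: -147 + -969 = -1116
Then: -1116 + 447 = -669
4) -669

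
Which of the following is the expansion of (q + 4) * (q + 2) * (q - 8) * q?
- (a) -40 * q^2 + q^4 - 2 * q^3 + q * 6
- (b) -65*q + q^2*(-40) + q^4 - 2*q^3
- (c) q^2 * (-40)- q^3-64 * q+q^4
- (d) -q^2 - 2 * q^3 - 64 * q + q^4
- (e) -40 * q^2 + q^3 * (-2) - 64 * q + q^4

Expanding (q + 4) * (q + 2) * (q - 8) * q:
= -40 * q^2 + q^3 * (-2) - 64 * q + q^4
e) -40 * q^2 + q^3 * (-2) - 64 * q + q^4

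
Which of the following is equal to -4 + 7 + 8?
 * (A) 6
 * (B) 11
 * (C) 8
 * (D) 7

First: -4 + 7 = 3
Then: 3 + 8 = 11
B) 11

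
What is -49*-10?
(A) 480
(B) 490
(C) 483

-49 * -10 = 490
B) 490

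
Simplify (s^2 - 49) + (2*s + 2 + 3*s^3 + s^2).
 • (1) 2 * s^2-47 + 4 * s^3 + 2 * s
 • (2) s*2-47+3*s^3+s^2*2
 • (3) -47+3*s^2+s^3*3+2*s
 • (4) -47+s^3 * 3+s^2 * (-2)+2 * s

Adding the polynomials and combining like terms:
(s^2 - 49) + (2*s + 2 + 3*s^3 + s^2)
= s*2-47+3*s^3+s^2*2
2) s*2-47+3*s^3+s^2*2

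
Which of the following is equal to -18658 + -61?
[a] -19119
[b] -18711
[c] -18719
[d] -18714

-18658 + -61 = -18719
c) -18719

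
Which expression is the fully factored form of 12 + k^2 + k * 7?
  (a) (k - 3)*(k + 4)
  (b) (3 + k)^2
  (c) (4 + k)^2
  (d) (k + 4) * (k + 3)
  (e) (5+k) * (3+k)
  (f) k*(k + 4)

We need to factor 12 + k^2 + k * 7.
The factored form is (k + 4) * (k + 3).
d) (k + 4) * (k + 3)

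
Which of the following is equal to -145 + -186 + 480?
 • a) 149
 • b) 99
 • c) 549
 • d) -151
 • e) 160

First: -145 + -186 = -331
Then: -331 + 480 = 149
a) 149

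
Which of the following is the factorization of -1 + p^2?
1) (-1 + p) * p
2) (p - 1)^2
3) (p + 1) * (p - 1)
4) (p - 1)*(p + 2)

We need to factor -1 + p^2.
The factored form is (p + 1) * (p - 1).
3) (p + 1) * (p - 1)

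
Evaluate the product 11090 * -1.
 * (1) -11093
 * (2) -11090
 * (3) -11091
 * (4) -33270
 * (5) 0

11090 * -1 = -11090
2) -11090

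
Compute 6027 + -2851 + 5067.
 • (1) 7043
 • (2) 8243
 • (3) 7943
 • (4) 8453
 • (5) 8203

First: 6027 + -2851 = 3176
Then: 3176 + 5067 = 8243
2) 8243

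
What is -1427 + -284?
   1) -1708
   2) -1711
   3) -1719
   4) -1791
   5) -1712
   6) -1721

-1427 + -284 = -1711
2) -1711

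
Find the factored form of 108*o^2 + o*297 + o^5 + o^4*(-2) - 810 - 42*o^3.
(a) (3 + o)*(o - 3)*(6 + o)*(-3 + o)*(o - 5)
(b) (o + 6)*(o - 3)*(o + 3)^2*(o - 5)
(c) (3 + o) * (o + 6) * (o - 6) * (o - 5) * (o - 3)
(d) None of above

We need to factor 108*o^2 + o*297 + o^5 + o^4*(-2) - 810 - 42*o^3.
The factored form is (3 + o)*(o - 3)*(6 + o)*(-3 + o)*(o - 5).
a) (3 + o)*(o - 3)*(6 + o)*(-3 + o)*(o - 5)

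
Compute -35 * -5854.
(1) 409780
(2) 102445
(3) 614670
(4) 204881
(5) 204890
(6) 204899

-35 * -5854 = 204890
5) 204890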